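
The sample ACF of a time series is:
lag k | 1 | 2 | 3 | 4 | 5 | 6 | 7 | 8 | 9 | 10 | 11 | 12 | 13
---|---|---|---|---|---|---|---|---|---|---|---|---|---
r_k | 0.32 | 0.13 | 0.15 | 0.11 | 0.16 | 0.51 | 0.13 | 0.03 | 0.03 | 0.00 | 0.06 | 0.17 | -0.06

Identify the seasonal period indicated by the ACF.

6

The largest autocorrelation is r_6 = 0.51; the remaining lags stay at or below 0.32. The elevated value at lag 1 (0.32), dropping to 0.13 at lag 2, reflects decaying short-term dependence rather than seasonality.
The dominant spike at lag 6 indicates a seasonal period of 6.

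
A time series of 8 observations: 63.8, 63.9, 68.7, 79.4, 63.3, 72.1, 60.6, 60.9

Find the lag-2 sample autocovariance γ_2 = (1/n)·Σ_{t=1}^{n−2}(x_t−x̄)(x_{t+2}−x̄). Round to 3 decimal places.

Mean x̄ = (63.8 + 63.9 + 68.7 + 79.4 + 63.3 + 72.1 + 60.6 + 60.9)/8 = 66.5875
Deviations: -2.7875, -2.6875, 2.1125, 12.8125, -3.2875, 5.5125, -5.9875, -5.6875
Σ_{t=1}^{6}(x_t−x̄)(x_{t+2}−x̄) = 11.6934
γ_2 = 11.6934 / 8 = 1.462

1.462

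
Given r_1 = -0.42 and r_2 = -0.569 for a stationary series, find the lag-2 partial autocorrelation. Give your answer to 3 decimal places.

-0.905

φ_{22} = (r_2 − r_1²) / (1 − r_1²)
r_1² = (-0.42)² = 0.1764
Numerator = -0.569 − 0.1764 = -0.7454; denominator = 1 − 0.1764 = 0.8236
φ_{22} = -0.7454 / 0.8236 = -0.905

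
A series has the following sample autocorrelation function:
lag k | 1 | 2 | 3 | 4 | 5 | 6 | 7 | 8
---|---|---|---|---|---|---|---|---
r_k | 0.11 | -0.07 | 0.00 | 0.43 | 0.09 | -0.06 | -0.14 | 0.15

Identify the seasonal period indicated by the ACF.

The largest autocorrelation is r_4 = 0.43, with a weaker echo at lag 8 (0.15); the remaining lags stay at or below 0.11.
The dominant spike at lag 4 indicates a seasonal period of 4.

4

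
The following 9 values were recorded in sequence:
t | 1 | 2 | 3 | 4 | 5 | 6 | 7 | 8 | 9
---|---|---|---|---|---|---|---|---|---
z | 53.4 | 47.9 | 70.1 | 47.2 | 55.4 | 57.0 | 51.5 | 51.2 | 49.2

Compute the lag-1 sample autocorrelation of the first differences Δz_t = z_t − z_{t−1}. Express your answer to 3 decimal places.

First differences Δz: -5.5, 22.2, -22.9, 8.2, 1.6, -5.5, -0.3, -2.0
Mean of differences = -0.5250
Numerator Σ(Δz_t−Δz̄)(Δz_{t+1}−Δz̄) = -810.2331
Denominator Σ(Δz_t−Δz̄)² = 1149.4350
r_1(Δz) = -810.2331 / 1149.4350 = -0.705

-0.705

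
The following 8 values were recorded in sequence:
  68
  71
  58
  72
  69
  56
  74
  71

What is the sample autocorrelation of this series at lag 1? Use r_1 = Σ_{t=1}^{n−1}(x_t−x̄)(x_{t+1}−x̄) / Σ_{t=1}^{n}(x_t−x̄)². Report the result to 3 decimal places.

Mean x̄ = (68 + 71 + 58 + 72 + 69 + 56 + 74 + 71)/8 = 67.3750
Deviations from mean: 0.6250, 3.6250, -9.3750, 4.6250, 1.6250, -11.3750, 6.6250, 3.6250
Numerator Σ_{t=1}^{7}(x_t−x̄)(x_{t+1}−x̄) = -137.3906
Denominator Σ(x_t−x̄)² = 311.8750
r_1 = -137.3906 / 311.8750 = -0.441

-0.441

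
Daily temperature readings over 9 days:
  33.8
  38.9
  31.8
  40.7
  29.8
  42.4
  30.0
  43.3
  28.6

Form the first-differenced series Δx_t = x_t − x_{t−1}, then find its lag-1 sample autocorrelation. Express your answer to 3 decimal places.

First differences Δx: 5.1, -7.1, 8.9, -10.9, 12.6, -12.4, 13.3, -14.7
Mean of differences = -0.6500
Numerator Σ(Δx_t−Δx̄)(Δx_{t+1}−Δx̄) = -847.9825
Denominator Σ(Δx_t−Δx̄)² = 976.5600
r_1(Δx) = -847.9825 / 976.5600 = -0.868

-0.868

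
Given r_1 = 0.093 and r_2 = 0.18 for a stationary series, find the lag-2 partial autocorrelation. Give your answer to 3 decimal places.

φ_{22} = (r_2 − r_1²) / (1 − r_1²)
r_1² = (0.093)² = 0.008649
Numerator = 0.18 − 0.0086 = 0.1714; denominator = 1 − 0.0086 = 0.9914
φ_{22} = 0.1714 / 0.9914 = 0.173

0.173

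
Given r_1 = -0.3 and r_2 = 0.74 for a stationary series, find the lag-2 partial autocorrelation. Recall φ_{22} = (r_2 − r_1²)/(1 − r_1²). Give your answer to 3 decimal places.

φ_{22} = (r_2 − r_1²) / (1 − r_1²)
r_1² = (-0.3)² = 0.09
Numerator = 0.74 − 0.0900 = 0.6500; denominator = 1 − 0.0900 = 0.9100
φ_{22} = 0.6500 / 0.9100 = 0.714

0.714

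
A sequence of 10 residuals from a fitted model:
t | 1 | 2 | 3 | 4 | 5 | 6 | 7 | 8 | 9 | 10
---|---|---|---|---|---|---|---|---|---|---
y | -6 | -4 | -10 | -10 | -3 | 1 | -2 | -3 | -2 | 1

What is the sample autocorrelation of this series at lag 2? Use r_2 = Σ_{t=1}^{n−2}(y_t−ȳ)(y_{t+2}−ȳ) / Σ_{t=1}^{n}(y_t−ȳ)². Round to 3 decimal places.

Mean ȳ = (-6 − 4 − 10 − 10 − 3 + 1 − 2 − 3 − 2 + 1)/10 = -3.8000
Numerator Σ_{t=1}^{8}(y_t−ȳ)(y_{t+2}−ȳ) = -7.4800
Denominator Σ(y_t−ȳ)² = 135.6000
r_2 = -7.4800 / 135.6000 = -0.055

-0.055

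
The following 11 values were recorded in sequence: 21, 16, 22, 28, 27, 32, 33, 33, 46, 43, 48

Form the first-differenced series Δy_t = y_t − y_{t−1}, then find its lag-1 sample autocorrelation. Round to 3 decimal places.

-0.528

First differences Δy: -5, 6, 6, -1, 5, 1, 0, 13, -3, 5
Mean of differences = 2.7000
Numerator Σ(Δy_t−Δȳ)(Δy_{t+1}−Δȳ) = -134.1900
Denominator Σ(Δy_t−Δȳ)² = 254.1000
r_1(Δy) = -134.1900 / 254.1000 = -0.528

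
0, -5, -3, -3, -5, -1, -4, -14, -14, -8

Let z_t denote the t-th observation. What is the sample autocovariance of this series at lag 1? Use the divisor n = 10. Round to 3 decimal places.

Mean z̄ = (0 − 5 − 3 − 3 − 5 − 1 − 4 − 14 − 14 − 8)/10 = -5.7000
Σ_{t=1}^{9}(z_t−z̄)(z_{t+1}−z̄) = 100.2100
γ_1 = 100.2100 / 10 = 10.021

10.021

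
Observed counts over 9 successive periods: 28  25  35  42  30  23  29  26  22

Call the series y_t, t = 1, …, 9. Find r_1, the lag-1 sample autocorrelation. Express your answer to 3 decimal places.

0.274

Mean ȳ = (28 + 25 + 35 + 42 + 30 + 23 + 29 + 26 + 22)/9 = 28.8889
Numerator Σ_{t=1}^{8}(y_t−ȳ)(y_{t+1}−ȳ) = 86.7654
Denominator Σ(y_t−ȳ)² = 316.8889
r_1 = 86.7654 / 316.8889 = 0.274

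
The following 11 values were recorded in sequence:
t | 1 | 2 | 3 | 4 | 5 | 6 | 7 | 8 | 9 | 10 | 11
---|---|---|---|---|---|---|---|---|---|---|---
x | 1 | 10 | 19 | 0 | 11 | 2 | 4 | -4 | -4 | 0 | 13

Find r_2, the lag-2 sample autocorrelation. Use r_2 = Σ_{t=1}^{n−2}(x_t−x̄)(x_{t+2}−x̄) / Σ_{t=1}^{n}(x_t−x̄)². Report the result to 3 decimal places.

0.034

Mean x̄ = (1 + 10 + 19 + 0 + 11 + 2 + 4 − 4 − 4 + 0 + 13)/11 = 4.7273
Numerator Σ_{t=1}^{9}(x_t−x̄)(x_{t+2}−x̄) = 18.9421
Denominator Σ(x_t−x̄)² = 558.1818
r_2 = 18.9421 / 558.1818 = 0.034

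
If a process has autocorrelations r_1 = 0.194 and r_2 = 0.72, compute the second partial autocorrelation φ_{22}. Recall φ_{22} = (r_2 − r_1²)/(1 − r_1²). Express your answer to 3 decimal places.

0.709

φ_{22} = (r_2 − r_1²) / (1 − r_1²)
r_1² = (0.194)² = 0.037636
Numerator = 0.72 − 0.0376 = 0.6824; denominator = 1 − 0.0376 = 0.9624
φ_{22} = 0.6824 / 0.9624 = 0.709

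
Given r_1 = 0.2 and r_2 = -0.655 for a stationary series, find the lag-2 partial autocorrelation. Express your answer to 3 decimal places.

φ_{22} = (r_2 − r_1²) / (1 − r_1²)
r_1² = (0.2)² = 0.04
Numerator = -0.655 − 0.0400 = -0.6950; denominator = 1 − 0.0400 = 0.9600
φ_{22} = -0.6950 / 0.9600 = -0.724

-0.724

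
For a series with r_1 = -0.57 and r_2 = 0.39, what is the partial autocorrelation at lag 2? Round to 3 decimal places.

φ_{22} = (r_2 − r_1²) / (1 − r_1²)
r_1² = (-0.57)² = 0.3249
Numerator = 0.39 − 0.3249 = 0.0651; denominator = 1 − 0.3249 = 0.6751
φ_{22} = 0.0651 / 0.6751 = 0.096

0.096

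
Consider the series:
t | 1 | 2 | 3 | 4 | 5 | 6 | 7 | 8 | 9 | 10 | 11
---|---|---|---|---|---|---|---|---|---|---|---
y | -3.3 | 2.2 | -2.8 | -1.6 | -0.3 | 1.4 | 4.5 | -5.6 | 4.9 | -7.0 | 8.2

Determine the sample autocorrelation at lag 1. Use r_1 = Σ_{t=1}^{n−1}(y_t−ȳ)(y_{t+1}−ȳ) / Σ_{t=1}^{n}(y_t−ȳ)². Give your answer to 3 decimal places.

Mean ȳ = (-3.3 + 2.2 − 2.8 − 1.6 − 0.3 + 1.4 + 4.5 − 5.6 + 4.9 − 7.0 + 8.2)/11 = 0.0545
Numerator Σ_{t=1}^{10}(y_t−ȳ)(y_{t+1}−ȳ) = -146.6884
Denominator Σ(y_t−ȳ)² = 220.0073
r_1 = -146.6884 / 220.0073 = -0.667

-0.667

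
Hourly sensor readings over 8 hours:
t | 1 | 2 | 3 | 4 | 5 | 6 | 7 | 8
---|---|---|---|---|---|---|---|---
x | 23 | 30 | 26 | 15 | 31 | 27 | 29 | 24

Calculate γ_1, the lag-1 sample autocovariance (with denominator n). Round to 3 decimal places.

Mean x̄ = (23 + 30 + 26 + 15 + 31 + 27 + 29 + 24)/8 = 25.6250
Σ_{t=1}^{7}(x_t−x̄)(x_{t+1}−x̄) = -64.3906
γ_1 = -64.3906 / 8 = -8.049

-8.049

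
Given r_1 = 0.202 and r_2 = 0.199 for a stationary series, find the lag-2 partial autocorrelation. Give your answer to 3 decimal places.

φ_{22} = (r_2 − r_1²) / (1 − r_1²)
r_1² = (0.202)² = 0.040804
Numerator = 0.199 − 0.0408 = 0.1582; denominator = 1 − 0.0408 = 0.9592
φ_{22} = 0.1582 / 0.9592 = 0.165

0.165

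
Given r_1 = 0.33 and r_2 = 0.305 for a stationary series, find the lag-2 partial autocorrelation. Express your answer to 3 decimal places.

0.220

φ_{22} = (r_2 − r_1²) / (1 − r_1²)
r_1² = (0.33)² = 0.1089
Numerator = 0.305 − 0.1089 = 0.1961; denominator = 1 − 0.1089 = 0.8911
φ_{22} = 0.1961 / 0.8911 = 0.220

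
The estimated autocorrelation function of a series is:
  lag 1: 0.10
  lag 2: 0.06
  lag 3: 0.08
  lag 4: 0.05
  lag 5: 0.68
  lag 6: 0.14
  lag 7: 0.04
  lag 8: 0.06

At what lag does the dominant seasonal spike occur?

The largest autocorrelation is r_5 = 0.68; the remaining lags stay at or below 0.14.
The dominant spike at lag 5 indicates a seasonal period of 5.

5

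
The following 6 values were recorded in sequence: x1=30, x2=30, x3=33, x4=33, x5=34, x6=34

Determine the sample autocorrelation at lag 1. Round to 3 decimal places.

0.474

Mean x̄ = (30 + 30 + 33 + 33 + 34 + 34)/6 = 32.3333
Numerator Σ_{t=1}^{5}(x_t−x̄)(x_{t+1}−x̄) = 8.2222
Denominator Σ(x_t−x̄)² = 17.3333
r_1 = 8.2222 / 17.3333 = 0.474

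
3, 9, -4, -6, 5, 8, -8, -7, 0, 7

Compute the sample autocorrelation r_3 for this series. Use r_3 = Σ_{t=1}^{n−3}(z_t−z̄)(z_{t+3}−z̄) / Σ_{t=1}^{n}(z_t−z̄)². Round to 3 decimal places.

Mean z̄ = (3 + 9 − 4 − 6 + 5 + 8 − 8 − 7 + 0 + 7)/10 = 0.7000
Σ(z_t−z̄)(z_{t+3}−z̄) = (-15.4100) + (35.6900) + (-34.3100) + (58.2900) + (-33.1100) + (-5.1100) + (-54.8100) = -48.7700
Denominator Σ(z_t−z̄)² = 388.1000
r_3 = -48.7700 / 388.1000 = -0.126

-0.126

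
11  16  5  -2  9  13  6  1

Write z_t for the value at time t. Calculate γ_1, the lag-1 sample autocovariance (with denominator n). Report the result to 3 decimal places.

Mean z̄ = (11 + 16 + 5 − 2 + 9 + 13 + 6 + 1)/8 = 7.3750
Deviations: 3.6250, 8.6250, -2.3750, -9.3750, 1.6250, 5.6250, -1.3750, -6.3750
Σ_{t=1}^{7}(z_t−z̄)(z_{t+1}−z̄) = 27.9844
γ_1 = 27.9844 / 8 = 3.498

3.498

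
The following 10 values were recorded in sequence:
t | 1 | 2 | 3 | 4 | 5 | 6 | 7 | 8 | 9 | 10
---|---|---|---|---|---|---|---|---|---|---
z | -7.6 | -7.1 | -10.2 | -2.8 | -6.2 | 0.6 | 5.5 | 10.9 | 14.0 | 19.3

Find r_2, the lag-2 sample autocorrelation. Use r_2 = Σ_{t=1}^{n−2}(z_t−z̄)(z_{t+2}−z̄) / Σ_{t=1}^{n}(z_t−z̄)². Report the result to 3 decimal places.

0.439

Mean z̄ = (-7.6 − 7.1 − 10.2 − 2.8 − 6.2 + 0.6 + 5.5 + 10.9 + 14.0 + 19.3)/10 = 1.6400
Numerator Σ_{t=1}^{8}(z_t−z̄)(z_{t+2}−z̄) = 416.9988
Denominator Σ(z_t−z̄)² = 949.5040
r_2 = 416.9988 / 949.5040 = 0.439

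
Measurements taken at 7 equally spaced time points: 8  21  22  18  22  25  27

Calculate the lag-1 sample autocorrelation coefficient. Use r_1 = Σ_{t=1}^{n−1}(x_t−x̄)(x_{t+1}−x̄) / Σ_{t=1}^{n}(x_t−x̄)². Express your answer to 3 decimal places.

Mean x̄ = (8 + 21 + 22 + 18 + 22 + 25 + 27)/7 = 20.4286
Deviations from mean: -12.4286, 0.5714, 1.5714, -2.4286, 1.5714, 4.5714, 6.5714
Σ(x_t−x̄)(x_{t+1}−x̄) = (-7.1020) + (0.8980) + (-3.8163) + (-3.8163) + (7.1837) + (30.0408) = 23.3878
Denominator Σ(x_t−x̄)² = 229.7143
r_1 = 23.3878 / 229.7143 = 0.102

0.102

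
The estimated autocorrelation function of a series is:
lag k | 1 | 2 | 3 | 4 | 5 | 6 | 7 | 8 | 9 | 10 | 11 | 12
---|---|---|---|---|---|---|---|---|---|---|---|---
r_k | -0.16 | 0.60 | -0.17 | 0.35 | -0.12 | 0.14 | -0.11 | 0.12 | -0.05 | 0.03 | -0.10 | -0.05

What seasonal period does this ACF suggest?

The largest autocorrelation is r_2 = 0.60, with a weaker echo at lag 4 (0.35); the remaining lags stay at or below 0.14.
The dominant spike at lag 2 indicates a seasonal period of 2.

2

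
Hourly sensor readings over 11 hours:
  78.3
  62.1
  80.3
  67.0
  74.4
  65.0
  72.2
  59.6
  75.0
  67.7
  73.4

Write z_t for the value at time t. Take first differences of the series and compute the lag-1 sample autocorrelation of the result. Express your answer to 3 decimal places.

First differences Δz: -16.2, 18.2, -13.3, 7.4, -9.4, 7.2, -12.6, 15.4, -7.3, 5.7
Mean of differences = -0.4900
Numerator Σ(Δz_t−Δz̄)(Δz_{t+1}−Δz̄) = -1208.8461
Denominator Σ(Δz_t−Δz̄)² = 1444.8290
r_1(Δz) = -1208.8461 / 1444.8290 = -0.837

-0.837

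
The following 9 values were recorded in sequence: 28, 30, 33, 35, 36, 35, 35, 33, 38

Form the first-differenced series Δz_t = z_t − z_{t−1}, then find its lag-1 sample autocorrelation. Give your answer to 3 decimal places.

First differences Δz: 2, 3, 2, 1, -1, 0, -2, 5
Mean of differences = 1.2500
Numerator Σ(Δz_t−Δz̄)(Δz_{t+1}−Δz̄) = -2.3125
Denominator Σ(Δz_t−Δz̄)² = 35.5000
r_1(Δz) = -2.3125 / 35.5000 = -0.065

-0.065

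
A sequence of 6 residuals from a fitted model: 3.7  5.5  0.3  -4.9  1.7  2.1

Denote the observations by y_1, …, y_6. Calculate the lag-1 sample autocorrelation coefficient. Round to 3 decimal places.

Mean ȳ = (3.7 + 5.5 + 0.3 − 4.9 + 1.7 + 2.1)/6 = 1.4000
Deviations from mean: 2.3000, 4.1000, -1.1000, -6.3000, 0.3000, 0.7000
Numerator Σ_{t=1}^{5}(y_t−ȳ)(y_{t+1}−ȳ) = 10.1700
Denominator Σ(y_t−ȳ)² = 63.5800
r_1 = 10.1700 / 63.5800 = 0.160

0.160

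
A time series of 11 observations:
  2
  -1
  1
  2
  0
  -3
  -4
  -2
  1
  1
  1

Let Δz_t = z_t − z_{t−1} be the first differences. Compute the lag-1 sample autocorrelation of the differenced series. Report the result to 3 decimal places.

First differences Δz: -3, 2, 1, -2, -3, -1, 2, 3, 0, 0
Mean of differences = -0.1000
Numerator Σ(Δz_t−Δz̄)(Δz_{t+1}−Δz̄) = 7.1900
Denominator Σ(Δz_t−Δz̄)² = 40.9000
r_1(Δz) = 7.1900 / 40.9000 = 0.176

0.176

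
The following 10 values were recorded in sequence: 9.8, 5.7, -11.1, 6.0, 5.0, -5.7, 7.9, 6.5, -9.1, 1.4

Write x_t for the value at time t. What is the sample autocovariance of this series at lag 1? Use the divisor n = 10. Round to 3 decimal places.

-14.930

Mean x̄ = (9.8 + 5.7 − 11.1 + 6.0 + 5.0 − 5.7 + 7.9 + 6.5 − 9.1 + 1.4)/10 = 1.6400
Σ_{t=1}^{9}(x_t−x̄)(x_{t+1}−x̄) = -149.2976
γ_1 = -149.2976 / 10 = -14.930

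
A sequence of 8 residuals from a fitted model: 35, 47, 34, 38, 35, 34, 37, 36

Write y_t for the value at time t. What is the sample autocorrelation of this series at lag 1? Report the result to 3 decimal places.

-0.383

Mean ȳ = (35 + 47 + 34 + 38 + 35 + 34 + 37 + 36)/8 = 37.0000
Numerator Σ_{t=1}^{7}(y_t−ȳ)(y_{t+1}−ȳ) = -49.0000
Denominator Σ(y_t−ȳ)² = 128.0000
r_1 = -49.0000 / 128.0000 = -0.383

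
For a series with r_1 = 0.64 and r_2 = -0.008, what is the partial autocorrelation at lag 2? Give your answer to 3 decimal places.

-0.707

φ_{22} = (r_2 − r_1²) / (1 − r_1²)
r_1² = (0.64)² = 0.4096
Numerator = -0.008 − 0.4096 = -0.4176; denominator = 1 − 0.4096 = 0.5904
φ_{22} = -0.4176 / 0.5904 = -0.707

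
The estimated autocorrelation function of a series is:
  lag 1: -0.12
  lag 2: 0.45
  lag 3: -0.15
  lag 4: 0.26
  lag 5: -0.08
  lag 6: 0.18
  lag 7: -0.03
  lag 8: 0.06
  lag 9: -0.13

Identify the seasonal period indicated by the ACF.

2

The largest autocorrelation is r_2 = 0.45, with weaker echoes at lags 4 (0.26) and 6 (0.18); the remaining lags stay at or below 0.06.
The dominant spike at lag 2 indicates a seasonal period of 2.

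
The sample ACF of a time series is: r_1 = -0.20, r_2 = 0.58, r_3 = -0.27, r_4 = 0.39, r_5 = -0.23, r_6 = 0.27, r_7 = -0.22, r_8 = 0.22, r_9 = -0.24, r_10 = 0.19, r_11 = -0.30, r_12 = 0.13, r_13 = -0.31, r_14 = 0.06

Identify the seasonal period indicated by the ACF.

The largest autocorrelation is r_2 = 0.58, with weaker echoes at lags 4 (0.39), 6 (0.27), 8 (0.22) and 10 (0.19); the remaining lags stay at or below 0.13.
The dominant spike at lag 2 indicates a seasonal period of 2.

2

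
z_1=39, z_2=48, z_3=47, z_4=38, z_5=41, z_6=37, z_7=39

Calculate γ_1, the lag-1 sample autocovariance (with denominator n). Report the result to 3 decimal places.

2.315

Mean z̄ = (39 + 48 + 47 + 38 + 41 + 37 + 39)/7 = 41.2857
Σ_{t=1}^{6}(z_t−z̄)(z_{t+1}−z̄) = 16.2041
γ_1 = 16.2041 / 7 = 2.315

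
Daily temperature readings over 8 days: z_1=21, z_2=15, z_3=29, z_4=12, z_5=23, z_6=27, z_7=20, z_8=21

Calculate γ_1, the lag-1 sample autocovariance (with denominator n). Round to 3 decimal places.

-16.500

Mean z̄ = (21 + 15 + 29 + 12 + 23 + 27 + 20 + 21)/8 = 21.0000
Σ_{t=1}^{7}(z_t−z̄)(z_{t+1}−z̄) = -132.0000
γ_1 = -132.0000 / 8 = -16.500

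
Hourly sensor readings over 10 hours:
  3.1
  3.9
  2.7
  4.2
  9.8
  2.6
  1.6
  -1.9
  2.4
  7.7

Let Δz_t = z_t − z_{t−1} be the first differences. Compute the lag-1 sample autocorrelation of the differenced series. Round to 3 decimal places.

-0.109

First differences Δz: 0.8, -1.2, 1.5, 5.6, -7.2, -1.0, -3.5, 4.3, 5.3
Mean of differences = 0.5111
Numerator Σ(Δz_t−Δz̄)(Δz_{t+1}−Δz̄) = -15.7346
Denominator Σ(Δz_t−Δz̄)² = 145.0089
r_1(Δz) = -15.7346 / 145.0089 = -0.109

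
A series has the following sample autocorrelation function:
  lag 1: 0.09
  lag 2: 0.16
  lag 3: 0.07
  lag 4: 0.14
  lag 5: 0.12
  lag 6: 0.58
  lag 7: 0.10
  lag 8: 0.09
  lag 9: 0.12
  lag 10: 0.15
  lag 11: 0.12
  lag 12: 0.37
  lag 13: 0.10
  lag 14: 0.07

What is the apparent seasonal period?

The largest autocorrelation is r_6 = 0.58, with a weaker echo at lag 12 (0.37); the remaining lags stay at or below 0.16.
The dominant spike at lag 6 indicates a seasonal period of 6.

6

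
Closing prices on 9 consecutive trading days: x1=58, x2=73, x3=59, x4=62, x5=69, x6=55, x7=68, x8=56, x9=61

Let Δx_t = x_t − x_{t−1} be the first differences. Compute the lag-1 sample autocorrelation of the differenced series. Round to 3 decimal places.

First differences Δx: 15, -14, 3, 7, -14, 13, -12, 5
Mean of differences = 0.3750
Numerator Σ(Δx_t−Δx̄)(Δx_{t+1}−Δx̄) = -720.7656
Denominator Σ(Δx_t−Δx̄)² = 1011.8750
r_1(Δx) = -720.7656 / 1011.8750 = -0.712

-0.712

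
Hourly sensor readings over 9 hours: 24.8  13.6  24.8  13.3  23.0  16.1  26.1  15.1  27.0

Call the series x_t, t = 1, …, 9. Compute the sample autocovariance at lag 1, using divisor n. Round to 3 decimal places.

Mean x̄ = (24.8 + 13.6 + 24.8 + 13.3 + 23.0 + 16.1 + 26.1 + 15.1 + 27.0)/9 = 20.4222
Σ_{t=1}^{8}(x_t−x̄)(x_{t+1}−x̄) = -210.1805
γ_1 = -210.1805 / 9 = -23.353

-23.353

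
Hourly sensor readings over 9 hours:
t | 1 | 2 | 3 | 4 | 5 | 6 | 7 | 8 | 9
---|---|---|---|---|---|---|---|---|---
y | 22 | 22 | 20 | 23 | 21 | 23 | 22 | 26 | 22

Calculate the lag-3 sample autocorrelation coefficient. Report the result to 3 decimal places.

Mean ȳ = (22 + 22 + 20 + 23 + 21 + 23 + 22 + 26 + 22)/9 = 22.3333
Numerator Σ_{t=1}^{6}(y_t−ȳ)(y_{t+3}−ȳ) = -6.6667
Denominator Σ(y_t−ȳ)² = 22.0000
r_3 = -6.6667 / 22.0000 = -0.303

-0.303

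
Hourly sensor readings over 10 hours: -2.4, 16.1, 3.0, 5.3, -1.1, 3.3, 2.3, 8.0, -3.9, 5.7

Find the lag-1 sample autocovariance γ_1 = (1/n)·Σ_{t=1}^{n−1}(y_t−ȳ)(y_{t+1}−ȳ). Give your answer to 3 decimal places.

-14.431

Mean ȳ = (-2.4 + 16.1 + 3.0 + 5.3 − 1.1 + 3.3 + 2.3 + 8.0 − 3.9 + 5.7)/10 = 3.6300
Σ_{t=1}^{9}(y_t−ȳ)(y_{t+1}−ȳ) = -144.3069
γ_1 = -144.3069 / 10 = -14.431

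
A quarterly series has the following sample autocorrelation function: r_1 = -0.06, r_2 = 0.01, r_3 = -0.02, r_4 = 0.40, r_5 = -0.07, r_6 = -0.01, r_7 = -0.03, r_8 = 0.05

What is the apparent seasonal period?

4

The largest autocorrelation is r_4 = 0.40; the remaining lags stay at or below 0.05.
The dominant spike at lag 4 indicates a seasonal period of 4.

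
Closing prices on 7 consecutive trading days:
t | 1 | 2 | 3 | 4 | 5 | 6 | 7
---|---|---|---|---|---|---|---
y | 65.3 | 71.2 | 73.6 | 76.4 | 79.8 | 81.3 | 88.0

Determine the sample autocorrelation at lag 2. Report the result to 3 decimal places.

0.186

Mean ȳ = (65.3 + 71.2 + 73.6 + 76.4 + 79.8 + 81.3 + 88.0)/7 = 76.5143
Deviations from mean: -11.2143, -5.3143, -2.9143, -0.1143, 3.2857, 4.7857, 11.4857
Numerator Σ_{t=1}^{5}(y_t−ȳ)(y_{t+2}−ȳ) = 60.9053
Denominator Σ(y_t−ȳ)² = 328.1286
r_2 = 60.9053 / 328.1286 = 0.186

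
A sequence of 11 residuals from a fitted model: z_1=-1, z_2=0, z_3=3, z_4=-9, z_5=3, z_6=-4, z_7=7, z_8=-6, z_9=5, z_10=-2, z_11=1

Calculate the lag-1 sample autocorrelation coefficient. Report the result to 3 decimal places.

Mean z̄ = (-1 + 0 + 3 − 9 + 3 − 4 + 7 − 6 + 5 − 2 + 1)/11 = -0.2727
Numerator Σ_{t=1}^{10}(z_t−z̄)(z_{t+1}−z̄) = -178.8926
Denominator Σ(z_t−z̄)² = 230.1818
r_1 = -178.8926 / 230.1818 = -0.777

-0.777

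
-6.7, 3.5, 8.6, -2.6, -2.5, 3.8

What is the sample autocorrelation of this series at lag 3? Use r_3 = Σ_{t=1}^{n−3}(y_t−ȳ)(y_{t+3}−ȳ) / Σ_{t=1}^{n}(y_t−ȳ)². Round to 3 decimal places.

Mean ȳ = (-6.7 + 3.5 + 8.6 − 2.6 − 2.5 + 3.8)/6 = 0.6833
Deviations from mean: -7.3833, 2.8167, 7.9167, -3.2833, -3.1833, 3.1167
Numerator Σ_{t=1}^{3}(y_t−ȳ)(y_{t+3}−ȳ) = 39.9492
Denominator Σ(y_t−ȳ)² = 155.7483
r_3 = 39.9492 / 155.7483 = 0.256

0.256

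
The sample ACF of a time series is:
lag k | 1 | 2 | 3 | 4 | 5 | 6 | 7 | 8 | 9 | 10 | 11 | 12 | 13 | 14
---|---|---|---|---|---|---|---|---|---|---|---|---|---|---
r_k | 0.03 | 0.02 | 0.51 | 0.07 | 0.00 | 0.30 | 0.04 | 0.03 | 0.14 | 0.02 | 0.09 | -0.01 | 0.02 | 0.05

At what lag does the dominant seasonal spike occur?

3

The largest autocorrelation is r_3 = 0.51, with a weaker echo at lag 6 (0.30); the remaining lags stay at or below 0.14.
The dominant spike at lag 3 indicates a seasonal period of 3.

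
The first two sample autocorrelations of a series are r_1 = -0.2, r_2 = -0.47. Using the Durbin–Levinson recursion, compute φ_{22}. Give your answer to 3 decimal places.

-0.531

φ_{22} = (r_2 − r_1²) / (1 − r_1²)
r_1² = (-0.2)² = 0.04
Numerator = -0.47 − 0.0400 = -0.5100; denominator = 1 − 0.0400 = 0.9600
φ_{22} = -0.5100 / 0.9600 = -0.531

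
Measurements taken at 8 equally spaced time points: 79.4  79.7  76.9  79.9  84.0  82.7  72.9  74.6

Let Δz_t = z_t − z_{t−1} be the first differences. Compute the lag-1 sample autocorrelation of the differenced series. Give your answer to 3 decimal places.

First differences Δz: 0.3, -2.8, 3.0, 4.1, -1.3, -9.8, 1.7
Mean of differences = -0.6857
Numerator Σ(Δz_t−Δz̄)(Δz_{t+1}−Δz̄) = -11.3231
Denominator Σ(Δz_t−Δz̄)² = 131.0686
r_1(Δz) = -11.3231 / 131.0686 = -0.086

-0.086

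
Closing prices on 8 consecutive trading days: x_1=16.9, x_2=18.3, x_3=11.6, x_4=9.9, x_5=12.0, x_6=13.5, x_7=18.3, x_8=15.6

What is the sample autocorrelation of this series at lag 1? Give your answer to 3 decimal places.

0.356

Mean x̄ = (16.9 + 18.3 + 11.6 + 9.9 + 12.0 + 13.5 + 18.3 + 15.6)/8 = 14.5125
Numerator Σ_{t=1}^{7}(x_t−x̄)(x_{t+1}−x̄) = 25.8623
Denominator Σ(x_t−x̄)² = 72.6688
r_1 = 25.8623 / 72.6688 = 0.356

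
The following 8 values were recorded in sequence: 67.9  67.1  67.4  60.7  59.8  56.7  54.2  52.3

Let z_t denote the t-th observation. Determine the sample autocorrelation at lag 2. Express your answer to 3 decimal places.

Mean z̄ = (67.9 + 67.1 + 67.4 + 60.7 + 59.8 + 56.7 + 54.2 + 52.3)/8 = 60.7625
Deviations from mean: 7.1375, 6.3375, 6.6375, -0.0625, -0.9625, -4.0625, -6.5625, -8.4625
Σ(z_t−z̄)(z_{t+2}−z̄) = (47.3752) + (-0.3961) + (-6.3886) + (0.2539) + (6.3164) + (34.3789) = 81.5397
Denominator Σ(z_t−z̄)² = 267.2788
r_2 = 81.5397 / 267.2788 = 0.305

0.305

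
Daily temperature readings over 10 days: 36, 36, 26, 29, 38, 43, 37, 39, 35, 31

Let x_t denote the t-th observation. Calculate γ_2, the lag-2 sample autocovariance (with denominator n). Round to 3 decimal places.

Mean x̄ = (36 + 36 + 26 + 29 + 38 + 43 + 37 + 39 + 35 + 31)/10 = 35.0000
Σ_{t=1}^{8}(x_t−x̄)(x_{t+2}−x̄) = -68.0000
γ_2 = -68.0000 / 10 = -6.800

-6.800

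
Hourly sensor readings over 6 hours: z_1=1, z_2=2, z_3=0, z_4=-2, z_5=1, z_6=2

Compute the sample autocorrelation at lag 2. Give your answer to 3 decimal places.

Mean z̄ = (1 + 2 + 0 − 2 + 1 + 2)/6 = 0.6667
Σ(z_t−z̄)(z_{t+2}−z̄) = (-0.2222) + (-3.5556) + (-0.2222) + (-3.5556) = -7.5556
Denominator Σ(z_t−z̄)² = 11.3333
r_2 = -7.5556 / 11.3333 = -0.667

-0.667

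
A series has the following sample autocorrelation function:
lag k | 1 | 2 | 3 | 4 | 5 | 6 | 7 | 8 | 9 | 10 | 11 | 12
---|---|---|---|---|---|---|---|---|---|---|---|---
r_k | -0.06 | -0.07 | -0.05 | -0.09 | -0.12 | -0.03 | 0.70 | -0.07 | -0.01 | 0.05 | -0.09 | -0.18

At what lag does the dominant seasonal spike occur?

The largest autocorrelation is r_7 = 0.70; the remaining lags stay at or below 0.05.
The dominant spike at lag 7 indicates a seasonal period of 7.

7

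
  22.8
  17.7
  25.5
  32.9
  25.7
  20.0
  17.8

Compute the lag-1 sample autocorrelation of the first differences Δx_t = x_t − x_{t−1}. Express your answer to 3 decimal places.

0.086

First differences Δx: -5.1, 7.8, 7.4, -7.2, -5.7, -2.2
Mean of differences = -0.8333
Numerator Σ(Δx_t−Δx̄)(Δx_{t+1}−Δx̄) = 19.4622
Denominator Σ(Δx_t−Δx̄)² = 226.6133
r_1(Δx) = 19.4622 / 226.6133 = 0.086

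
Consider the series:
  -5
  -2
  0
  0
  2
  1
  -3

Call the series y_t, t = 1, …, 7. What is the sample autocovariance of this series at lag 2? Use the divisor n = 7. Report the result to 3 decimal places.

Mean ȳ = (-5 − 2 + 0 + 0 + 2 + 1 − 3)/7 = -1.0000
Deviations: -4.0000, -1.0000, 1.0000, 1.0000, 3.0000, 2.0000, -2.0000
Σ_{t=1}^{5}(y_t−ȳ)(y_{t+2}−ȳ) = -6.0000
γ_2 = -6.0000 / 7 = -0.857

-0.857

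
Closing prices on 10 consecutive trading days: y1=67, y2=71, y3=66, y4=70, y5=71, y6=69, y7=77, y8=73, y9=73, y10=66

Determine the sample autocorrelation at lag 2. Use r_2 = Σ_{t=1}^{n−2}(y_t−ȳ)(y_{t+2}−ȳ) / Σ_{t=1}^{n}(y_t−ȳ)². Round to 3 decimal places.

0.173

Mean ȳ = (67 + 71 + 66 + 70 + 71 + 69 + 77 + 73 + 73 + 66)/10 = 70.3000
Numerator Σ_{t=1}^{8}(y_t−ȳ)(y_{t+2}−ȳ) = 19.0200
Denominator Σ(y_t−ȳ)² = 110.1000
r_2 = 19.0200 / 110.1000 = 0.173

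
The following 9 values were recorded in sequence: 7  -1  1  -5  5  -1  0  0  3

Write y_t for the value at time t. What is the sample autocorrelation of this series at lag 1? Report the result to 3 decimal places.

-0.422

Mean ȳ = (7 − 1 + 1 − 5 + 5 − 1 + 0 + 0 + 3)/9 = 1.0000
Numerator Σ_{t=1}^{8}(y_t−ȳ)(y_{t+1}−ȳ) = -43.0000
Denominator Σ(y_t−ȳ)² = 102.0000
r_1 = -43.0000 / 102.0000 = -0.422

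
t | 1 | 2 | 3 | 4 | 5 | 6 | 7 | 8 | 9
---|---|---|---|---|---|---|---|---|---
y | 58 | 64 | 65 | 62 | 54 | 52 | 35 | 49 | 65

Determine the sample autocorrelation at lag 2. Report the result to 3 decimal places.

-0.122

Mean ȳ = (58 + 64 + 65 + 62 + 54 + 52 + 35 + 49 + 65)/9 = 56.0000
Σ(y_t−ȳ)(y_{t+2}−ȳ) = (18.0000) + (48.0000) + (-18.0000) + (-24.0000) + (42.0000) + (28.0000) + (-189.0000) = -95.0000
Denominator Σ(y_t−ȳ)² = 776.0000
r_2 = -95.0000 / 776.0000 = -0.122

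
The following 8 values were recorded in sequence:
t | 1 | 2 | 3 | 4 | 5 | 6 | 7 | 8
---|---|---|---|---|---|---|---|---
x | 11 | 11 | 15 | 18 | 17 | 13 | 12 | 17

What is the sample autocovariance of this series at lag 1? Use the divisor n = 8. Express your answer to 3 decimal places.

1.805

Mean x̄ = (11 + 11 + 15 + 18 + 17 + 13 + 12 + 17)/8 = 14.2500
Σ_{t=1}^{7}(x_t−x̄)(x_{t+1}−x̄) = 14.4375
γ_1 = 14.4375 / 8 = 1.805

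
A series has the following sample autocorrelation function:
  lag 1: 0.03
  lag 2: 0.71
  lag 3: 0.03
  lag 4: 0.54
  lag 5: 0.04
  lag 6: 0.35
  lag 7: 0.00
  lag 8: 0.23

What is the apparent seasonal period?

2

The largest autocorrelation is r_2 = 0.71, with weaker echoes at lags 4 (0.54), 6 (0.35) and 8 (0.23); the remaining lags stay at or below 0.04.
The dominant spike at lag 2 indicates a seasonal period of 2.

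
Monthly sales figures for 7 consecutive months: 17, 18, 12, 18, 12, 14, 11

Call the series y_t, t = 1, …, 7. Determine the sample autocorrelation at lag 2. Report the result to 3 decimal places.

Mean ȳ = (17 + 18 + 12 + 18 + 12 + 14 + 11)/7 = 14.5714
Deviations from mean: 2.4286, 3.4286, -2.5714, 3.4286, -2.5714, -0.5714, -3.5714
Numerator Σ_{t=1}^{5}(y_t−ȳ)(y_{t+2}−ȳ) = 19.3469
Denominator Σ(y_t−ȳ)² = 55.7143
r_2 = 19.3469 / 55.7143 = 0.347

0.347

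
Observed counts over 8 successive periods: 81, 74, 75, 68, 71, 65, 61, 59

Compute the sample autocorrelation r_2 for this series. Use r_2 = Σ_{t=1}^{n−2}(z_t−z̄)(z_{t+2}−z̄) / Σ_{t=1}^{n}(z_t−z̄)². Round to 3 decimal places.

0.272

Mean z̄ = (81 + 74 + 75 + 68 + 71 + 65 + 61 + 59)/8 = 69.2500
Σ(z_t−z̄)(z_{t+2}−z̄) = (67.5625) + (-5.9375) + (10.0625) + (5.3125) + (-14.4375) + (43.5625) = 106.1250
Denominator Σ(z_t−z̄)² = 389.5000
r_2 = 106.1250 / 389.5000 = 0.272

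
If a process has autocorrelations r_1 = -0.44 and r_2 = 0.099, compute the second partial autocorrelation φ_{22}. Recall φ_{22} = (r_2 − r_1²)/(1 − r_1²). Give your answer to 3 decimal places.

φ_{22} = (r_2 − r_1²) / (1 − r_1²)
r_1² = (-0.44)² = 0.1936
Numerator = 0.099 − 0.1936 = -0.0946; denominator = 1 − 0.1936 = 0.8064
φ_{22} = -0.0946 / 0.8064 = -0.117

-0.117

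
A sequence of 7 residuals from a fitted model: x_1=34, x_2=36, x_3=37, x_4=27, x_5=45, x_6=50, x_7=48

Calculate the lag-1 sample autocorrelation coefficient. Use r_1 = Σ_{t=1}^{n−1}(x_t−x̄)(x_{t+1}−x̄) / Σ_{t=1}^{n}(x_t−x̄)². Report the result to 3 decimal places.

0.330

Mean x̄ = (34 + 36 + 37 + 27 + 45 + 50 + 48)/7 = 39.5714
Numerator Σ_{t=1}^{6}(x_t−x̄)(x_{t+1}−x̄) = 137.6735
Denominator Σ(x_t−x̄)² = 417.7143
r_1 = 137.6735 / 417.7143 = 0.330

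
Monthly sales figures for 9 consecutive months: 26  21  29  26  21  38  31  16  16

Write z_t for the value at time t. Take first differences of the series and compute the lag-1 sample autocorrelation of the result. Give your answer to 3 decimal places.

-0.231

First differences Δz: -5, 8, -3, -5, 17, -7, -15, 0
Mean of differences = -1.2500
Numerator Σ(Δz_t−Δz̄)(Δz_{t+1}−Δz̄) = -155.8125
Denominator Σ(Δz_t−Δz̄)² = 673.5000
r_1(Δz) = -155.8125 / 673.5000 = -0.231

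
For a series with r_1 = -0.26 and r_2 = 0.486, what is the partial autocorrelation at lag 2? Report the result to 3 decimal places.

φ_{22} = (r_2 − r_1²) / (1 − r_1²)
r_1² = (-0.26)² = 0.0676
Numerator = 0.486 − 0.0676 = 0.4184; denominator = 1 − 0.0676 = 0.9324
φ_{22} = 0.4184 / 0.9324 = 0.449

0.449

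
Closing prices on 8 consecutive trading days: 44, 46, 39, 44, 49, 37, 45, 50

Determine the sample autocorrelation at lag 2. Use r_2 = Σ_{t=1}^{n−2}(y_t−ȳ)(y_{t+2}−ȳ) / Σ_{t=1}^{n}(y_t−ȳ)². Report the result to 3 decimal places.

Mean ȳ = (44 + 46 + 39 + 44 + 49 + 37 + 45 + 50)/8 = 44.2500
Deviations from mean: -0.2500, 1.7500, -5.2500, -0.2500, 4.7500, -7.2500, 0.7500, 5.7500
Numerator Σ_{t=1}^{6}(y_t−ȳ)(y_{t+2}−ȳ) = -60.3750
Denominator Σ(y_t−ȳ)² = 139.5000
r_2 = -60.3750 / 139.5000 = -0.433

-0.433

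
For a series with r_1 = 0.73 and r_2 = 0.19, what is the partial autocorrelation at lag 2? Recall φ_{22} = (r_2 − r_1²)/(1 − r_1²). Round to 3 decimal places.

-0.734

φ_{22} = (r_2 − r_1²) / (1 − r_1²)
r_1² = (0.73)² = 0.5329
Numerator = 0.19 − 0.5329 = -0.3429; denominator = 1 − 0.5329 = 0.4671
φ_{22} = -0.3429 / 0.4671 = -0.734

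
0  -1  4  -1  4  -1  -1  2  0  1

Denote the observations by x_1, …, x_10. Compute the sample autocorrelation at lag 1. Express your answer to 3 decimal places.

-0.601

Mean x̄ = (0 − 1 + 4 − 1 + 4 − 1 − 1 + 2 + 0 + 1)/10 = 0.7000
Numerator Σ_{t=1}^{9}(x_t−x̄)(x_{t+1}−x̄) = -21.6900
Denominator Σ(x_t−x̄)² = 36.1000
r_1 = -21.6900 / 36.1000 = -0.601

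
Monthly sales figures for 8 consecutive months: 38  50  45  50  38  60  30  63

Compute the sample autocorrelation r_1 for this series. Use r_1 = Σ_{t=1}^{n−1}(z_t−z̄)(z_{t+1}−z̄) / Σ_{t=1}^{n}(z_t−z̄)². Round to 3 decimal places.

Mean z̄ = (38 + 50 + 45 + 50 + 38 + 60 + 30 + 63)/8 = 46.7500
Numerator Σ_{t=1}^{7}(z_t−z̄)(z_{t+1}−z̄) = -678.3125
Denominator Σ(z_t−z̄)² = 897.5000
r_1 = -678.3125 / 897.5000 = -0.756

-0.756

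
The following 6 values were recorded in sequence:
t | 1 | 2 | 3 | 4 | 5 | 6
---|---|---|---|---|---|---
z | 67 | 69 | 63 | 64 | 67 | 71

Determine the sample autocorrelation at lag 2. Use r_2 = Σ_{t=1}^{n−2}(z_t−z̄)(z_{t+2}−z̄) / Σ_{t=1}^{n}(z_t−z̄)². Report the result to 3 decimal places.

-0.429

Mean z̄ = (67 + 69 + 63 + 64 + 67 + 71)/6 = 66.8333
Deviations from mean: 0.1667, 2.1667, -3.8333, -2.8333, 0.1667, 4.1667
Σ(z_t−z̄)(z_{t+2}−z̄) = (-0.6389) + (-6.1389) + (-0.6389) + (-11.8056) = -19.2222
Denominator Σ(z_t−z̄)² = 44.8333
r_2 = -19.2222 / 44.8333 = -0.429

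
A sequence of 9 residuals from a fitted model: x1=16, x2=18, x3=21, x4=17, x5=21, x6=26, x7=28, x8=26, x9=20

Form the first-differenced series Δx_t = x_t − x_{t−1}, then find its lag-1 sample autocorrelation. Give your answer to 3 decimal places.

First differences Δx: 2, 3, -4, 4, 5, 2, -2, -6
Mean of differences = 0.5000
Numerator Σ(Δx_t−Δx̄)(Δx_{t+1}−Δx̄) = 11.7500
Denominator Σ(Δx_t−Δx̄)² = 112.0000
r_1(Δx) = 11.7500 / 112.0000 = 0.105

0.105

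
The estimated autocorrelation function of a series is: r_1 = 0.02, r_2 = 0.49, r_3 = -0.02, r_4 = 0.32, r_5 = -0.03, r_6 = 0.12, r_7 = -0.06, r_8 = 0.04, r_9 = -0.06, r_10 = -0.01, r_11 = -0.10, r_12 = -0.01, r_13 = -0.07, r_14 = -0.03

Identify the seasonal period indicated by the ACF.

2

The largest autocorrelation is r_2 = 0.49, with a weaker echo at lag 4 (0.32); the remaining lags stay at or below 0.12.
The dominant spike at lag 2 indicates a seasonal period of 2.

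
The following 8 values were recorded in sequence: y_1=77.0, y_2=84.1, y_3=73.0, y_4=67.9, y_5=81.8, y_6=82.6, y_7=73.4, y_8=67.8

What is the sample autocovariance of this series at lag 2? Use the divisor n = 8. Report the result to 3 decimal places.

-26.076

Mean ȳ = (77.0 + 84.1 + 73.0 + 67.9 + 81.8 + 82.6 + 73.4 + 67.8)/8 = 75.9500
Σ_{t=1}^{6}(y_t−ȳ)(y_{t+2}−ȳ) = -208.6100
γ_2 = -208.6100 / 8 = -26.076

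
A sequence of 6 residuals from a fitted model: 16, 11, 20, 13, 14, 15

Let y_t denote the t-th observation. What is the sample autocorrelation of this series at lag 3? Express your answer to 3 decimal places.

Mean ȳ = (16 + 11 + 20 + 13 + 14 + 15)/6 = 14.8333
Deviations from mean: 1.1667, -3.8333, 5.1667, -1.8333, -0.8333, 0.1667
Numerator Σ_{t=1}^{3}(y_t−ȳ)(y_{t+3}−ȳ) = 1.9167
Denominator Σ(y_t−ȳ)² = 46.8333
r_3 = 1.9167 / 46.8333 = 0.041

0.041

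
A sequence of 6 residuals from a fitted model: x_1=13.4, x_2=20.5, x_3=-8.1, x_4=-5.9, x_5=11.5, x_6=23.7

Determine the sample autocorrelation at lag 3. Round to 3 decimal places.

-0.325

Mean x̄ = (13.4 + 20.5 − 8.1 − 5.9 + 11.5 + 23.7)/6 = 9.1833
Σ(x_t−x̄)(x_{t+3}−x̄) = (-63.6014) + (26.2169) + (-250.8964) = -288.2808
Denominator Σ(x_t−x̄)² = 888.1683
r_3 = -288.2808 / 888.1683 = -0.325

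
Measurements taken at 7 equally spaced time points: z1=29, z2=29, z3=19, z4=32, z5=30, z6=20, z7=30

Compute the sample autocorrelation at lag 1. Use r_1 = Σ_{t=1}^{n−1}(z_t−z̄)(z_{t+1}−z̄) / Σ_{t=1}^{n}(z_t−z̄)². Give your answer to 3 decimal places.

Mean z̄ = (29 + 29 + 19 + 32 + 30 + 20 + 30)/7 = 27.0000
Deviations from mean: 2.0000, 2.0000, -8.0000, 5.0000, 3.0000, -7.0000, 3.0000
Σ(z_t−z̄)(z_{t+1}−z̄) = (4.0000) + (-16.0000) + (-40.0000) + (15.0000) + (-21.0000) + (-21.0000) = -79.0000
Denominator Σ(z_t−z̄)² = 164.0000
r_1 = -79.0000 / 164.0000 = -0.482

-0.482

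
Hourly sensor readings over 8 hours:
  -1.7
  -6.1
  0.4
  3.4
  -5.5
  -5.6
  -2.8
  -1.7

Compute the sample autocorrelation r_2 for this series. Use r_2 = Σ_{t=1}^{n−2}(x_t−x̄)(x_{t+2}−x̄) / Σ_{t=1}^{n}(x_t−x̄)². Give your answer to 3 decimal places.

-0.626

Mean x̄ = (-1.7 − 6.1 + 0.4 + 3.4 − 5.5 − 5.6 − 2.8 − 1.7)/8 = -2.4500
Deviations from mean: 0.7500, -3.6500, 2.8500, 5.8500, -3.0500, -3.1500, -0.3500, 0.7500
Σ(x_t−x̄)(x_{t+2}−x̄) = (2.1375) + (-21.3525) + (-8.6925) + (-18.4275) + (1.0675) + (-2.3625) = -47.6300
Denominator Σ(x_t−x̄)² = 76.1400
r_2 = -47.6300 / 76.1400 = -0.626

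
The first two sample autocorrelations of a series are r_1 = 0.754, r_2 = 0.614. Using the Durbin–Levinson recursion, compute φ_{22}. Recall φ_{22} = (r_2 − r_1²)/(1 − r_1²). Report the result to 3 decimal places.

0.105

φ_{22} = (r_2 − r_1²) / (1 − r_1²)
r_1² = (0.754)² = 0.568516
Numerator = 0.614 − 0.5685 = 0.0455; denominator = 1 − 0.5685 = 0.4315
φ_{22} = 0.0455 / 0.4315 = 0.105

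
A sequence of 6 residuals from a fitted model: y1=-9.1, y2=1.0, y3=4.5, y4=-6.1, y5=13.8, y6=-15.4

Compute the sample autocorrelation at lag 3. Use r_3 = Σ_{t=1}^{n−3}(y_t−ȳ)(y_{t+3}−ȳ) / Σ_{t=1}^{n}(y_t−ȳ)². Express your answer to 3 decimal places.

Mean ȳ = (-9.1 + 1.0 + 4.5 − 6.1 + 13.8 − 15.4)/6 = -1.8833
Deviations from mean: -7.2167, 2.8833, 6.3833, -4.2167, 15.6833, -13.5167
Σ(y_t−ȳ)(y_{t+3}−ȳ) = (30.4303) + (45.2203) + (-86.2814) = -10.6308
Denominator Σ(y_t−ȳ)² = 547.5883
r_3 = -10.6308 / 547.5883 = -0.019

-0.019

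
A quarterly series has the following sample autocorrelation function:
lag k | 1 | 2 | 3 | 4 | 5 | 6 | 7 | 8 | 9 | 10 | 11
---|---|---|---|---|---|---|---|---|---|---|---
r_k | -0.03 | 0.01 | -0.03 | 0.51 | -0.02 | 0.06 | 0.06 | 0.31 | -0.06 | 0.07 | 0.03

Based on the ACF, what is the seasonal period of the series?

The largest autocorrelation is r_4 = 0.51, with a weaker echo at lag 8 (0.31); the remaining lags stay at or below 0.07.
The dominant spike at lag 4 indicates a seasonal period of 4.

4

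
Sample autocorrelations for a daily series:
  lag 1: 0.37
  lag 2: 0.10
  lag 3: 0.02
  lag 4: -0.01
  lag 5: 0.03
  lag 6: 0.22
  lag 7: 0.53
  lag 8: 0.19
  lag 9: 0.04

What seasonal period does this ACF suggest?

7

The largest autocorrelation is r_7 = 0.53; the remaining lags stay at or below 0.37. The elevated value at lag 1 (0.37), dropping to 0.10 at lag 2, reflects decaying short-term dependence rather than seasonality.
The dominant spike at lag 7 indicates a seasonal period of 7.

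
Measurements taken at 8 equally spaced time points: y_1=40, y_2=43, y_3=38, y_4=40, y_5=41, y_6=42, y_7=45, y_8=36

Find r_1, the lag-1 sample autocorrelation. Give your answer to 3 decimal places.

Mean ȳ = (40 + 43 + 38 + 40 + 41 + 42 + 45 + 36)/8 = 40.6250
Numerator Σ_{t=1}^{7}(y_t−ȳ)(y_{t+1}−ȳ) = -20.0156
Denominator Σ(y_t−ȳ)² = 55.8750
r_1 = -20.0156 / 55.8750 = -0.358

-0.358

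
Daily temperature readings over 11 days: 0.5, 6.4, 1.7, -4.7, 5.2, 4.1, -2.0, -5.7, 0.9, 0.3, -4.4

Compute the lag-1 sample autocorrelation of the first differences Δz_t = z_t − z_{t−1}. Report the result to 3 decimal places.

-0.229

First differences Δz: 5.9, -4.7, -6.4, 9.9, -1.1, -6.1, -3.7, 6.6, -0.6, -4.7
Mean of differences = -0.4900
Numerator Σ(Δz_t−Δz̄)(Δz_{t+1}−Δz̄) = -71.4091
Denominator Σ(Δz_t−Δz̄)² = 311.5890
r_1(Δz) = -71.4091 / 311.5890 = -0.229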